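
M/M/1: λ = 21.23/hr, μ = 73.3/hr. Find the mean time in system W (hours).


W = 1/(μ−λ) = 1/(73.3 − 21.23) = 1/52.07 = 0.01920 hr

Final: 0.01920 hr


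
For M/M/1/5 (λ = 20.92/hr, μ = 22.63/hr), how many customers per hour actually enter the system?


ρ = 0.9244; P_K = (1−ρ)ρ^5/(1−ρ^6) = 0.135719
λ_eff = λ(1 − P_K) = 20.92·(1 − 0.135719) = 20.92·0.864281 = 18.0808 /hr

Final: 18.0808 /hr


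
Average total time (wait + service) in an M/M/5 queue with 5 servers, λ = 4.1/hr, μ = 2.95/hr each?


a = 1.3898; ρ = 0.2780; P₀ = 0.248855
Lq = P₀·a^c·ρ/(c!(1−ρ)²) = 0.005734
Wq = Lq/λ = 0.005734/4.1 = 0.001399 hr
W = Wq + 1/μ = 0.001399 + 0.33898 = 0.34038 hr

Final: 0.34038 hr


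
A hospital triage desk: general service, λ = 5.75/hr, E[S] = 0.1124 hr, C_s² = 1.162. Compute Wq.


ρ = λ·E[S] = 5.75·0.1124 = 0.6463
E[S²] = E[S]²(1+C_s²) = 0.1124²·(1+1.162) = 0.027314
Wq = λ·E[S²]/(2(1−ρ)) = 5.75·0.027314/(2·0.3537) = 0.22202 hr

Final: 0.22202 hr


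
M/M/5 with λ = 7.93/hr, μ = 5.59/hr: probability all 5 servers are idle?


a = λ/μ = 7.93/5.59 = 1.4186; ρ = a/c = 0.2837
Σ_{k=0}^{4} a^k/k! (terms k=0..4) = 1.00000 + 1.41860 + 1.00622 + 0.47581 + 0.16875 = 4.06938
Tail: a^5/(5!(1−ρ)) = 5.74522/(120·0.7163) = 0.06684
P₀ = 1/(4.06938 + 0.06684) = 1/4.13622 = 0.241767

Final: 0.241767


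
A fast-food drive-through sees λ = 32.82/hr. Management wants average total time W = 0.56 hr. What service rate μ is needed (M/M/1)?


W = 1/(μ−λ) ⇒ μ − λ = 1/W = 1/0.56 = 1.7857
μ = λ + 1/W = 32.82 + 1.7857 = 34.6057 per hr

Final: 34.6057 /hr


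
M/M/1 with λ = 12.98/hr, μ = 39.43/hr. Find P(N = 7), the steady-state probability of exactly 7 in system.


ρ = 12.98/39.43 = 0.3292
P_n = (1−ρ)·ρ^n = (1 − 0.3292)·0.3292^7 = 0.6708·0.0004189 = 0.0002810

Final: 0.0002810


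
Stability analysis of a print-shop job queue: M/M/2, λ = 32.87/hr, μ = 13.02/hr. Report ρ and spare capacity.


Total capacity cμ = 2·13.02 = 26.04/hr
ρ = λ/(cμ) = 32.87/26.04 = 1.2623
Stable ⇔ ρ < 1: NO
Spare capacity = cμ − λ = 26.04 − 32.87 = -6.83/hr

Final: ρ = 1.2623; unstable; margin = -6.83/hr


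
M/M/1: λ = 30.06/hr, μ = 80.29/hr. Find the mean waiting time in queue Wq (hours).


ρ = 30.06/80.29 = 0.3744
Wq = ρ/(μ−λ) = 0.3744/(80.29 − 30.06) = 0.3744/50.23 = 0.007454 hr

Final: 0.007454 hr


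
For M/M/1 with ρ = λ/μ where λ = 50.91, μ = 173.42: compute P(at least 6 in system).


ρ = 50.91/173.42 = 0.2936
P(N ≥ n) = ρ^n = 0.2936^6 = 0.0006401

Final: 0.0006401


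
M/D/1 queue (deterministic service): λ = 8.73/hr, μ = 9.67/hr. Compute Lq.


ρ = 8.73/9.67 = 0.9028
M/D/1: Lq = ρ²/(2(1−ρ)) = 0.8150/(2·0.09721) = 4.19222

Final: 4.19222


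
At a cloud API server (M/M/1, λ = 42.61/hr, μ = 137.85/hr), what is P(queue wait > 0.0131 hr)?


ρ = 42.61/137.85 = 0.3091
P(Wq > t) = ρ·e^{−(μ−λ)t} = 0.3091·e^{−1.2476}
= 0.3091·0.287181 = 0.088769

Final: 0.088769


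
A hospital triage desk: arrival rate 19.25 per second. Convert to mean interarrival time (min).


Mean interarrival time = 1/λ = 1/19.25 second = 0.05195 second
In minutes: 0.05195 × 0.0166667 = 0.0008658 min

Final: 0.0008658 min


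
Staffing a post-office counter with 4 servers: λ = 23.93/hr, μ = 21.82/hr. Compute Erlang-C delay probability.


a = λ/μ = 1.0967; ρ = a/4 = 0.2742
P₀ = 0.333226 (from M/M/c formula)
C(c,a) = [a^c/(c!(1−ρ))]·P₀ = [1.44661/(24·0.7258)]·0.333226
= 0.08304·0.333226 = 0.027672

Final: 0.027672


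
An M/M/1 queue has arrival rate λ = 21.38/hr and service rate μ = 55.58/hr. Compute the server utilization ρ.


ρ = λ/μ = 21.38/55.58 = 0.3847

Final: 0.3847


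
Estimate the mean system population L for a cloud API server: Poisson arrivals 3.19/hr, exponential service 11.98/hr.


ρ = λ/μ = 3.19/11.98 = 0.2663
L = ρ/(1−ρ) = 0.2663/(1 − 0.2663) = 0.2663/0.7337 = 0.3629

Final: 0.3629


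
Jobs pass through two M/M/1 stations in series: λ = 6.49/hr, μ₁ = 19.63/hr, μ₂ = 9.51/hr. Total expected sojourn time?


Each node sees arrival rate λ = 6.49/hr (tandem ⇒ throughput preserved).
W₁ = 1/(μ₁−λ) = 1/(19.63−6.49) = 0.07610 hr
W₂ = 1/(μ₂−λ) = 1/(9.51−6.49) = 0.33113 hr
W_total = W₁ + W₂ = 0.07610 + 0.33113 = 0.40723 hr

Final: 0.40723 hr


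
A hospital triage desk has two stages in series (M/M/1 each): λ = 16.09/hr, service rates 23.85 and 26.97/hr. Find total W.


Each node sees arrival rate λ = 16.09/hr (tandem ⇒ throughput preserved).
W₁ = 1/(μ₁−λ) = 1/(23.85−16.09) = 0.12887 hr
W₂ = 1/(μ₂−λ) = 1/(26.97−16.09) = 0.09191 hr
W_total = W₁ + W₂ = 0.12887 + 0.09191 = 0.22078 hr

Final: 0.22078 hr


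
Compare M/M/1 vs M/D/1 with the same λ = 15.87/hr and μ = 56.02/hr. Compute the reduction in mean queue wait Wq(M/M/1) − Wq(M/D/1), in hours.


ρ = 15.87/56.02 = 0.2833
Wq(M/M/1) = ρ/(μ−λ) = 0.2833/40.15 = 0.007056 hr
Wq(M/D/1) = ρ/(2(μ−λ)) = 0.003528 hr
Savings = 0.007056 − 0.003528 = 0.003528 hr

Final: 0.003528 hr


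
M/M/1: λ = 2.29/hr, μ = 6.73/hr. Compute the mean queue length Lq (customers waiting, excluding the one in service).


ρ = 2.29/6.73 = 0.3403
Lq = ρ²/(1−ρ) = 0.1158/0.6597 = 0.1755

Final: 0.1755


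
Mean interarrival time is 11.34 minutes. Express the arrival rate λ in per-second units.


λ = 1/(interarrival time) in consistent units.
1 second = 0.0166667 min, so λ = 0.0166667/11.34 = 0.001470 per second

Final: 0.001470 /sec


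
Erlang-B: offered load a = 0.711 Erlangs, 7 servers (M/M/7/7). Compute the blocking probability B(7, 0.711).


B(c,a) = (a^c/c!) / Σ_{k=0}^{c} a^k/k!
a^7/7! = 0.00001822
Σ terms (k=0..7): 1.00000 + 0.71100 + 0.25276 + 0.05990 + 0.01065 + 0.001514 + 0.0001794 + 0.00001822 = 2.036025
B = 0.00001822/2.036025 = 0.000008951

Final: 0.000008951


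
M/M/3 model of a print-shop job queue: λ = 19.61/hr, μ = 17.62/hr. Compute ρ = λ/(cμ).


ρ = λ/(cμ) = 19.61/(3·17.62) = 19.61/52.86 = 0.3710

Final: 0.3710


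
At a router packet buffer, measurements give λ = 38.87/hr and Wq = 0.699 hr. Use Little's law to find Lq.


Lq = λWq = 38.87·0.699 = 27.1701

Final: 27.1701


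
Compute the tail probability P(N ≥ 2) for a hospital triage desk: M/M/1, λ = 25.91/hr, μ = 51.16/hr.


ρ = 25.91/51.16 = 0.5065
P(N ≥ n) = ρ^n = 0.5065^2 = 0.256492

Final: 0.256492


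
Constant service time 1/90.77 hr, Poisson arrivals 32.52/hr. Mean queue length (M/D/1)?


ρ = 32.52/90.77 = 0.3583
M/D/1: Lq = ρ²/(2(1−ρ)) = 0.1284/(2·0.6417) = 0.10001

Final: 0.10001


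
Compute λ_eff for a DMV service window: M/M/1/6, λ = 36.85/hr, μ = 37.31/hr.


ρ = 0.9877; P_K = (1−ρ)ρ^6/(1−ρ^7) = 0.137596
λ_eff = λ(1 − P_K) = 36.85·(1 − 0.137596) = 36.85·0.862404 = 31.7796 /hr

Final: 31.7796 /hr


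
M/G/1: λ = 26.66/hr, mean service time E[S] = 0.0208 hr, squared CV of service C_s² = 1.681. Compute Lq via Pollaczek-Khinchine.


ρ = λ·E[S] = 26.66·0.0208 = 0.5545
Lq = ρ²(1+C_s²)/(2(1−ρ)) = 0.3075·(1+1.681)/(2·0.4455)
= 0.3075·2.6810/0.8909 = 0.92532

Final: 0.92532


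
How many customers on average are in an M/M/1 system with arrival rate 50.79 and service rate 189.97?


ρ = λ/μ = 50.79/189.97 = 0.2674
L = ρ/(1−ρ) = 0.2674/(1 − 0.2674) = 0.2674/0.7326 = 0.3649

Final: 0.3649


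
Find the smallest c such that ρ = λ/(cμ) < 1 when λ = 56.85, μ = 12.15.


Stability requires cμ > λ ⇔ c > λ/μ.
λ/μ = 56.85/12.15 = 4.6790
Minimum integer c = ⌊4.6790⌋ + 1 = 5
Check: 5·12.15 = 60.75 > 56.85, while 4·12.15 = 48.60 ≤ 56.85

Final: 5 servers


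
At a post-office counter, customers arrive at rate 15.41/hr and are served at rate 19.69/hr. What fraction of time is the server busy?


ρ = λ/μ = 15.41/19.69 = 0.7826

Final: 0.7826


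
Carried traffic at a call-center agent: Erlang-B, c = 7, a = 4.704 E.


B(7,4.704) = 0.102276 (Erlang-B)
Carried load = a(1 − B) = 4.704·(1 − 0.102276) = 4.704·0.897724 = 4.2229 E

Final: 4.2229 Erlangs


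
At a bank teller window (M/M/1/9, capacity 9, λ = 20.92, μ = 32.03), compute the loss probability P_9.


ρ = λ/μ = 20.92/32.03 = 0.6531
P_K = (1−ρ)ρ^K/(1−ρ^(K+1)) = (0.3469·0.021629)/(1 − 0.014127)
= 0.007502/0.985873 = 0.007610

Final: 0.007610


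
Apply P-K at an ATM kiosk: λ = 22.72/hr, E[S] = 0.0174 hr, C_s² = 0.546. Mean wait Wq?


ρ = λ·E[S] = 22.72·0.0174 = 0.3953
E[S²] = E[S]²(1+C_s²) = 0.0174²·(1+0.546) = 0.0004681
Wq = λ·E[S²]/(2(1−ρ)) = 22.72·0.0004681/(2·0.6047) = 0.008794 hr

Final: 0.008794 hr


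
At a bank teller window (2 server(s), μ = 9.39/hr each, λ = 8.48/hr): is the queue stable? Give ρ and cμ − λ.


Total capacity cμ = 2·9.39 = 18.78/hr
ρ = λ/(cμ) = 8.48/18.78 = 0.4515
Stable ⇔ ρ < 1: YES
Spare capacity = cμ − λ = 18.78 − 8.48 = 10.30/hr

Final: ρ = 0.4515; stable; margin = 10.30/hr


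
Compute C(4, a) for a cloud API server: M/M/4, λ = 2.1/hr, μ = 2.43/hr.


a = λ/μ = 0.8642; ρ = a/4 = 0.2160
P₀ = 0.421083 (from M/M/c formula)
C(c,a) = [a^c/(c!(1−ρ))]·P₀ = [0.55777/(24·0.7840)]·0.421083
= 0.02965·0.421083 = 0.012483

Final: 0.012483


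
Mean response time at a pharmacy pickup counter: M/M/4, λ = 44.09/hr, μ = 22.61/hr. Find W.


a = 1.9500; ρ = 0.4875; P₀ = 0.137689
Lq = P₀·a^c·ρ/(c!(1−ρ)²) = 0.15397
Wq = Lq/λ = 0.15397/44.09 = 0.003492 hr
W = Wq + 1/μ = 0.003492 + 0.04423 = 0.04772 hr

Final: 0.04772 hr


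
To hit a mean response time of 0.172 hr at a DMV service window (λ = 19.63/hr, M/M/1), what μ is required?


W = 1/(μ−λ) ⇒ μ − λ = 1/W = 1/0.172 = 5.8140
μ = λ + 1/W = 19.63 + 5.8140 = 25.4440 per hr

Final: 25.4440 /hr


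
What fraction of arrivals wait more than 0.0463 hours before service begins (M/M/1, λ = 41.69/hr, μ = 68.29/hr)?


ρ = 41.69/68.29 = 0.6105
P(Wq > t) = ρ·e^{−(μ−λ)t} = 0.6105·e^{−1.2316}
= 0.6105·0.291831 = 0.178158

Final: 0.178158


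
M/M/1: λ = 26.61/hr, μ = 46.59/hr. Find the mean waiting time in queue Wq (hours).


ρ = 26.61/46.59 = 0.5712
Wq = ρ/(μ−λ) = 0.5712/(46.59 − 26.61) = 0.5712/19.98 = 0.02859 hr

Final: 0.02859 hr


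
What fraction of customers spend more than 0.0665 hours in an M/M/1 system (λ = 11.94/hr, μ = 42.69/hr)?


W ~ Exponential(μ−λ) for M/M/1.
μ − λ = 42.69 − 11.94 = 30.7500
P(W > t) = e^{−(μ−λ)t} = e^{−2.0449} = 0.129396

Final: 0.129396


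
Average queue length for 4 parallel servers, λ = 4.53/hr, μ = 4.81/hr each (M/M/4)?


a = λ/μ = 0.9418; ρ = a/4 = 0.2354
P₀ = 0.389504
Lq = P₀·a^c·ρ / (c!·(1−ρ)²) = 0.389504·0.78671·0.2354/(24·0.58454)
= 0.005143

Final: 0.005143


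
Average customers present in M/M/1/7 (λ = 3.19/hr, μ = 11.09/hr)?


ρ = 3.19/11.09 = 0.2876
L = ρ[1 − (K+1)ρ^K + Kρ^(K+1)] / [(1−ρ)(1−ρ^(K+1))]
Numerator: 0.2876·(1 − 8·0.0001629 + 7·0.00004687) = 0.287366
Denominator: (0.7124)·(0.999953) = 0.712320
L = 0.287366/0.712320 = 0.4034

Final: 0.4034


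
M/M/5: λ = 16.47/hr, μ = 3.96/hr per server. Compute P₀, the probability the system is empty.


a = λ/μ = 16.47/3.96 = 4.1591; ρ = a/c = 0.8318
Σ_{k=0}^{4} a^k/k! (terms k=0..4) = 1.00000 + 4.15909 + 8.64902 + 11.99068 + 12.46759 = 38.26638
Tail: a^5/(5!(1−ρ)) = 1244.49188/(120·0.1682) = 61.66401
P₀ = 1/(38.26638 + 61.66401) = 1/99.93039 = 0.010007

Final: 0.010007


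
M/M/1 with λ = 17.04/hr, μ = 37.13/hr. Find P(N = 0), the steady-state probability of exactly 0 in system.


ρ = 17.04/37.13 = 0.4589
P_n = (1−ρ)·ρ^n = (1 − 0.4589)·0.4589^0 = 0.5411·1.000000 = 0.541072

Final: 0.541072


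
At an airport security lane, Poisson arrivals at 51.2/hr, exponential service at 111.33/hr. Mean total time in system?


W = 1/(μ−λ) = 1/(111.33 − 51.2) = 1/60.13 = 0.01663 hr

Final: 0.01663 hr


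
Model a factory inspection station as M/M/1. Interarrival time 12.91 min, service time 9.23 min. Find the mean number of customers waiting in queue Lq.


λ = 60/12.91 = 4.6476 /hr
μ = 60/9.23 = 6.5005 /hr
ρ = λ/μ = 4.6476/6.5005 = 0.7149
Lq = ρ²/(1−ρ) = 0.5112/0.2851 = 1.7932

Final: 1.7932


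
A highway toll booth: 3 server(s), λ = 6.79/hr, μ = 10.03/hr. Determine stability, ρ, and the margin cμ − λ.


Total capacity cμ = 3·10.03 = 30.09/hr
ρ = λ/(cμ) = 6.79/30.09 = 0.2257
Stable ⇔ ρ < 1: YES
Spare capacity = cμ − λ = 30.09 − 6.79 = 23.30/hr

Final: ρ = 0.2257; stable; margin = 23.30/hr


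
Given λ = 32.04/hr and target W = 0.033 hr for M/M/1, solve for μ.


W = 1/(μ−λ) ⇒ μ − λ = 1/W = 1/0.033 = 30.3030
μ = λ + 1/W = 32.04 + 30.3030 = 62.3430 per hr

Final: 62.3430 /hr


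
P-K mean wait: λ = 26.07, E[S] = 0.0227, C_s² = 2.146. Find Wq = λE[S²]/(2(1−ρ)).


ρ = λ·E[S] = 26.07·0.0227 = 0.5918
E[S²] = E[S]²(1+C_s²) = 0.0227²·(1+2.146) = 0.001621
Wq = λ·E[S²]/(2(1−ρ)) = 26.07·0.001621/(2·0.4082) = 0.05177 hr

Final: 0.05177 hr


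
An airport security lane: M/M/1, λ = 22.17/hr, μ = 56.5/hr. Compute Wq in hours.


ρ = 22.17/56.5 = 0.3924
Wq = ρ/(μ−λ) = 0.3924/(56.5 − 22.17) = 0.3924/34.33 = 0.01143 hr

Final: 0.01143 hr


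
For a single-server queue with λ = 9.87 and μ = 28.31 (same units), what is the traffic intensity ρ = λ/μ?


ρ = λ/μ = 9.87/28.31 = 0.3486

Final: 0.3486


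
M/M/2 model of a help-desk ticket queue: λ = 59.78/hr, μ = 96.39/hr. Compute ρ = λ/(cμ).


ρ = λ/(cμ) = 59.78/(2·96.39) = 59.78/192.78 = 0.3101

Final: 0.3101


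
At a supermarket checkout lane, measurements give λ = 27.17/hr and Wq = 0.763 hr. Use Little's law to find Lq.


Lq = λWq = 27.17·0.763 = 20.7307

Final: 20.7307


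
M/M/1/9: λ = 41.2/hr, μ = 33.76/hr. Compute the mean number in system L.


ρ = 41.2/33.76 = 1.2204
L = ρ[1 − (K+1)ρ^K + Kρ^(K+1)] / [(1−ρ)(1−ρ^(K+1))]
Numerator: 1.2204·(1 − 10·6.004170 + 9·7.327364) = 8.426199
Denominator: (-0.2204)·(-6.327364) = 1.394419
L = 8.426199/1.394419 = 6.0428

Final: 6.0428


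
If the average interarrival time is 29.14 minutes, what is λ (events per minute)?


λ = 1/(interarrival time) in consistent units.
1 minute = 1 min, so λ = 1/29.14 = 0.03432 per minute

Final: 0.03432 /min


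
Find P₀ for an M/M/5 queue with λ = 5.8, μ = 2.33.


a = λ/μ = 5.8/2.33 = 2.4893; ρ = a/c = 0.4979
Σ_{k=0}^{4} a^k/k! (terms k=0..4) = 1.00000 + 2.48927 + 3.09823 + 2.57078 + 1.59984 = 10.75813
Tail: a^5/(5!(1−ρ)) = 95.57853/(120·0.5021) = 1.58617
P₀ = 1/(10.75813 + 1.58617) = 1/12.34429 = 0.081009

Final: 0.081009


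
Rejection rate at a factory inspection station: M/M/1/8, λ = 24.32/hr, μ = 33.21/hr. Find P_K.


ρ = λ/μ = 24.32/33.21 = 0.7323
P_K = (1−ρ)ρ^K/(1−ρ^(K+1)) = (0.2677·0.082710)/(1 − 0.060569)
= 0.022141/0.939431 = 0.023568

Final: 0.023568


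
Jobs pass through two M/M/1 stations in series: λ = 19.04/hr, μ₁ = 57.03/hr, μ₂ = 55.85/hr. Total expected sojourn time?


Each node sees arrival rate λ = 19.04/hr (tandem ⇒ throughput preserved).
W₁ = 1/(μ₁−λ) = 1/(57.03−19.04) = 0.02632 hr
W₂ = 1/(μ₂−λ) = 1/(55.85−19.04) = 0.02717 hr
W_total = W₁ + W₂ = 0.02632 + 0.02717 = 0.05349 hr

Final: 0.05349 hr


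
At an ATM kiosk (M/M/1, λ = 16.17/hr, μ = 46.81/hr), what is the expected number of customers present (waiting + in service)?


ρ = λ/μ = 16.17/46.81 = 0.3454
L = ρ/(1−ρ) = 0.3454/(1 − 0.3454) = 0.3454/0.6546 = 0.5277

Final: 0.5277


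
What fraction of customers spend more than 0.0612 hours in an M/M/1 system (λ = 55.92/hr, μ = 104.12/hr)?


W ~ Exponential(μ−λ) for M/M/1.
μ − λ = 104.12 − 55.92 = 48.2000
P(W > t) = e^{−(μ−λ)t} = e^{−2.9498} = 0.052348

Final: 0.052348


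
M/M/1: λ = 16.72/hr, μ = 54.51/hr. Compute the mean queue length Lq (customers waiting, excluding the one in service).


ρ = 16.72/54.51 = 0.3067
Lq = ρ²/(1−ρ) = 0.09408/0.6933 = 0.1357

Final: 0.1357


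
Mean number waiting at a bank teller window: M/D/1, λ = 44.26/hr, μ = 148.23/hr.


ρ = 44.26/148.23 = 0.2986
M/D/1: Lq = ρ²/(2(1−ρ)) = 0.08916/(2·0.7014) = 0.06355

Final: 0.06355


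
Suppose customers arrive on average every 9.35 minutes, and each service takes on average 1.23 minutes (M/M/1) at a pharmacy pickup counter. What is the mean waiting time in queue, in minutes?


λ = 60/9.35 = 6.4171 /hr
μ = 60/1.23 = 48.7805 /hr
ρ = λ/μ = 6.4171/48.7805 = 0.1316
Wq = ρ/(μ−λ) = 0.1316/(48.7805−6.4171) = 0.003105 hr
In minutes: 0.003105·60 = 0.1863 min

Final: 0.1863 min


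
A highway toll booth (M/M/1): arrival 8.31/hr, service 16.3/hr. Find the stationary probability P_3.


ρ = 8.31/16.3 = 0.5098
P_n = (1−ρ)·ρ^n = (1 − 0.5098)·0.5098^3 = 0.4902·0.132507 = 0.064953

Final: 0.064953


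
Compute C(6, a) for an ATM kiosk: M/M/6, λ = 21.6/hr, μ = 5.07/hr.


a = λ/μ = 4.2604; ρ = a/6 = 0.7101
P₀ = 0.012302 (from M/M/c formula)
C(c,a) = [a^c/(c!(1−ρ))]·P₀ = [5979.63604/(720·0.2899)]·0.012302
= 28.64395·0.012302 = 0.352364

Final: 0.352364


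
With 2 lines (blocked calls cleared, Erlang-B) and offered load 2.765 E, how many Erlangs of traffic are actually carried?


B(2,2.765) = 0.503796 (Erlang-B)
Carried load = a(1 − B) = 2.765·(1 − 0.503796) = 2.765·0.496204 = 1.3720 E

Final: 1.3720 Erlangs


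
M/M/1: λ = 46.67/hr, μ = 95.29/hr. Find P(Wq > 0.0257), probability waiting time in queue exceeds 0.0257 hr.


ρ = 46.67/95.29 = 0.4898
P(Wq > t) = ρ·e^{−(μ−λ)t} = 0.4898·e^{−1.2495}
= 0.4898·0.286638 = 0.140386

Final: 0.140386


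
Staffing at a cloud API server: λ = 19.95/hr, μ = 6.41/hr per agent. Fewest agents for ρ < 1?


Stability requires cμ > λ ⇔ c > λ/μ.
λ/μ = 19.95/6.41 = 3.1123
Minimum integer c = ⌊3.1123⌋ + 1 = 4
Check: 4·6.41 = 25.64 > 19.95, while 3·6.41 = 19.23 ≤ 19.95

Final: 4 servers


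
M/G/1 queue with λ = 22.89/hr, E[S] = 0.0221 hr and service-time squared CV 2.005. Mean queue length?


ρ = λ·E[S] = 22.89·0.0221 = 0.5059
Lq = ρ²(1+C_s²)/(2(1−ρ)) = 0.2559·(1+2.005)/(2·0.4941)
= 0.2559·3.0050/0.9883 = 0.77812

Final: 0.77812


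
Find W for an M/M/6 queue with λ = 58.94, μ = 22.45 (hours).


a = 2.6254; ρ = 0.4376; P₀ = 0.071863
Lq = P₀·a^c·ρ/(c!(1−ρ)²) = 0.04521
Wq = Lq/λ = 0.04521/58.94 = 0.0007671 hr
W = Wq + 1/μ = 0.0007671 + 0.04454 = 0.04531 hr

Final: 0.04531 hr


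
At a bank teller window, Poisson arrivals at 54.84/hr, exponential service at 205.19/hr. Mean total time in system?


W = 1/(μ−λ) = 1/(205.19 − 54.84) = 1/150.35 = 0.006651 hr

Final: 0.006651 hr


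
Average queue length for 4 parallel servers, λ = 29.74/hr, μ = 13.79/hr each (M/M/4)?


a = λ/μ = 2.1566; ρ = a/4 = 0.5392
P₀ = 0.109771
Lq = P₀·a^c·ρ / (c!·(1−ρ)²) = 0.109771·21.63250·0.5392/(24·0.21237)
= 0.25119

Final: 0.25119


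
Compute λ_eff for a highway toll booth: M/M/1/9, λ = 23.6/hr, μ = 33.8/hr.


ρ = 0.6982; P_K = (1−ρ)ρ^9/(1−ρ^10) = 0.012240
λ_eff = λ(1 − P_K) = 23.6·(1 − 0.012240) = 23.6·0.987760 = 23.3111 /hr

Final: 23.3111 /hr


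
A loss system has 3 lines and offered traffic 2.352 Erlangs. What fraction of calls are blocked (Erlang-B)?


B(c,a) = (a^c/c!) / Σ_{k=0}^{c} a^k/k!
a^3/3! = 2.168506
Σ terms (k=0..3): 1.00000 + 2.35200 + 2.76595 + 2.16851 = 8.286458
B = 2.168506/8.286458 = 0.261693

Final: 0.261693


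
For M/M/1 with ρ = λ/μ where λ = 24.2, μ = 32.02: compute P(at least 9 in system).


ρ = 24.2/32.02 = 0.7558
P(N ≥ n) = ρ^n = 0.7558^9 = 0.080454

Final: 0.080454


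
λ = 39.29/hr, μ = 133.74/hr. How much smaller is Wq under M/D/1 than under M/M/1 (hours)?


ρ = 39.29/133.74 = 0.2938
Wq(M/M/1) = ρ/(μ−λ) = 0.2938/94.45 = 0.003110 hr
Wq(M/D/1) = ρ/(2(μ−λ)) = 0.001555 hr
Savings = 0.003110 − 0.001555 = 0.001555 hr

Final: 0.001555 hr


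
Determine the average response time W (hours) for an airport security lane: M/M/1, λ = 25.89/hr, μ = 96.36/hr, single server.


W = 1/(μ−λ) = 1/(96.36 − 25.89) = 1/70.47 = 0.01419 hr

Final: 0.01419 hr


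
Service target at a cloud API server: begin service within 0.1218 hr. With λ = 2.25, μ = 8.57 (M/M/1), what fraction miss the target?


ρ = 2.25/8.57 = 0.2625
P(Wq > t) = ρ·e^{−(μ−λ)t} = 0.2625·e^{−0.7698}
= 0.2625·0.463117 = 0.121588

Final: 0.121588


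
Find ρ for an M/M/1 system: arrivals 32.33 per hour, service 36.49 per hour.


ρ = λ/μ = 32.33/36.49 = 0.8860

Final: 0.8860


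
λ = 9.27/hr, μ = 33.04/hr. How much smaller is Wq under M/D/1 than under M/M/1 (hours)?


ρ = 9.27/33.04 = 0.2806
Wq(M/M/1) = ρ/(μ−λ) = 0.2806/23.77 = 0.01180 hr
Wq(M/D/1) = ρ/(2(μ−λ)) = 0.005902 hr
Savings = 0.01180 − 0.005902 = 0.005902 hr

Final: 0.005902 hr


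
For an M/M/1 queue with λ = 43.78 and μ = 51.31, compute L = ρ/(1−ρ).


ρ = λ/μ = 43.78/51.31 = 0.8532
L = ρ/(1−ρ) = 0.8532/(1 − 0.8532) = 0.8532/0.1468 = 5.8141

Final: 5.8141


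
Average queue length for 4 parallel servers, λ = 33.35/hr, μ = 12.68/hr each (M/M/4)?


a = λ/μ = 2.6301; ρ = a/4 = 0.6575
P₀ = 0.062722
Lq = P₀·a^c·ρ / (c!·(1−ρ)²) = 0.062722·47.85269·0.6575/(24·0.11728)
= 0.70112

Final: 0.70112


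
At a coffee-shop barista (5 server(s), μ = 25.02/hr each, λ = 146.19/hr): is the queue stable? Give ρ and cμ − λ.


Total capacity cμ = 5·25.02 = 125.10/hr
ρ = λ/(cμ) = 146.19/125.10 = 1.1686
Stable ⇔ ρ < 1: NO
Spare capacity = cμ − λ = 125.10 − 146.19 = -21.09/hr

Final: ρ = 1.1686; unstable; margin = -21.09/hr


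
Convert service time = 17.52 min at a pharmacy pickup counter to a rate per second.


μ = 1/(service time) in consistent units.
1 second = 0.0166667 min, so μ = 0.0166667/17.52 = 0.0009513 per second

Final: 0.0009513 /sec


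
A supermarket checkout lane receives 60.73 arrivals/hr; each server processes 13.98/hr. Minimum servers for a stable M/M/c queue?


Stability requires cμ > λ ⇔ c > λ/μ.
λ/μ = 60.73/13.98 = 4.3441
Minimum integer c = ⌊4.3441⌋ + 1 = 5
Check: 5·13.98 = 69.90 > 60.73, while 4·13.98 = 55.92 ≤ 60.73

Final: 5 servers


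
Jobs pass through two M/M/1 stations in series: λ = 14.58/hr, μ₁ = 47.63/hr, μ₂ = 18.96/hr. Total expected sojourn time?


Each node sees arrival rate λ = 14.58/hr (tandem ⇒ throughput preserved).
W₁ = 1/(μ₁−λ) = 1/(47.63−14.58) = 0.03026 hr
W₂ = 1/(μ₂−λ) = 1/(18.96−14.58) = 0.22831 hr
W_total = W₁ + W₂ = 0.03026 + 0.22831 = 0.25857 hr

Final: 0.25857 hr


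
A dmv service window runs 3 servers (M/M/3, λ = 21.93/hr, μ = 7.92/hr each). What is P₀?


a = λ/μ = 21.93/7.92 = 2.7689; ρ = a/c = 0.9230
Σ_{k=0}^{2} a^k/k! (terms k=0..2) = 1.00000 + 2.76894 + 3.83351 = 7.60245
Tail: a^3/(3!(1−ρ)) = 21.22953/(6·0.07702) = 45.93931
P₀ = 1/(7.60245 + 45.93931) = 1/53.54176 = 0.018677

Final: 0.018677


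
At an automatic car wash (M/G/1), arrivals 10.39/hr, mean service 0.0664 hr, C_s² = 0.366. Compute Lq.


ρ = λ·E[S] = 10.39·0.0664 = 0.6899
Lq = ρ²(1+C_s²)/(2(1−ρ)) = 0.4760·(1+0.366)/(2·0.3101)
= 0.4760·1.3660/0.6202 = 1.04829

Final: 1.04829


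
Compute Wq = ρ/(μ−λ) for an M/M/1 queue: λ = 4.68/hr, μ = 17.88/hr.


ρ = 4.68/17.88 = 0.2617
Wq = ρ/(μ−λ) = 0.2617/(17.88 − 4.68) = 0.2617/13.20 = 0.01983 hr

Final: 0.01983 hr


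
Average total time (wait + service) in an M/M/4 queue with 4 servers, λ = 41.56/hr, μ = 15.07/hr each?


a = 2.7578; ρ = 0.6894; P₀ = 0.053143
Lq = P₀·a^c·ρ/(c!(1−ρ)²) = 0.91564
Wq = Lq/λ = 0.91564/41.56 = 0.02203 hr
W = Wq + 1/μ = 0.02203 + 0.06636 = 0.08839 hr

Final: 0.08839 hr


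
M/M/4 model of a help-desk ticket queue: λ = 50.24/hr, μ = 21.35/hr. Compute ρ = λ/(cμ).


ρ = λ/(cμ) = 50.24/(4·21.35) = 50.24/85.40 = 0.5883

Final: 0.5883


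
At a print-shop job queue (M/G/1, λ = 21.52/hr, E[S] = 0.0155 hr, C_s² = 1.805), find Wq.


ρ = λ·E[S] = 21.52·0.0155 = 0.3336
E[S²] = E[S]²(1+C_s²) = 0.0155²·(1+1.805) = 0.0006739
Wq = λ·E[S²]/(2(1−ρ)) = 21.52·0.0006739/(2·0.6664) = 0.01088 hr

Final: 0.01088 hr


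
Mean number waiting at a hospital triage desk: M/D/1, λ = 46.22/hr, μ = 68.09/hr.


ρ = 46.22/68.09 = 0.6788
M/D/1: Lq = ρ²/(2(1−ρ)) = 0.4608/(2·0.3212) = 0.71729

Final: 0.71729


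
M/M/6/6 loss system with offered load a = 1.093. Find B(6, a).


B(c,a) = (a^c/c!) / Σ_{k=0}^{c} a^k/k!
a^6/6! = 0.002368
Σ terms (k=0..6): 1.00000 + 1.09300 + 0.59732 + 0.21763 + 0.05947 + 0.01300 + 0.002368 = 2.982783
B = 0.002368/2.982783 = 0.0007939

Final: 0.0007939


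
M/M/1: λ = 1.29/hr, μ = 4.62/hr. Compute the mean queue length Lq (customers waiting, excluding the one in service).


ρ = 1.29/4.62 = 0.2792
Lq = ρ²/(1−ρ) = 0.07796/0.7208 = 0.1082

Final: 0.1082


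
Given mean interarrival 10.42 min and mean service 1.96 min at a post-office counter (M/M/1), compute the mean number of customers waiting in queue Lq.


λ = 60/10.42 = 5.7582 /hr
μ = 60/1.96 = 30.6122 /hr
ρ = λ/μ = 5.7582/30.6122 = 0.1881
Lq = ρ²/(1−ρ) = 0.03538/0.8119 = 0.04358

Final: 0.04358


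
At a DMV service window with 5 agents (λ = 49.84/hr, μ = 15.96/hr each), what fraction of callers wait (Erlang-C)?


a = λ/μ = 3.1228; ρ = a/5 = 0.6246
P₀ = 0.040603 (from M/M/c formula)
C(c,a) = [a^c/(c!(1−ρ))]·P₀ = [296.97899/(120·0.3754)]·0.040603
= 6.59182·0.040603 = 0.267649

Final: 0.267649


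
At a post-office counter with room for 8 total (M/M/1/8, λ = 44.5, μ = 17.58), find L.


ρ = 44.5/17.58 = 2.5313
L = ρ[1 − (K+1)ρ^K + Kρ^(K+1)] / [(1−ρ)(1−ρ^(K+1))]
Numerator: 2.5313·(1 − 9·1685.501417 + 8·4266.485384) = 48001.705305
Denominator: (-1.5313)·(-4265.485384) = 6531.676140
L = 48001.705305/6531.676140 = 7.3491

Final: 7.3491


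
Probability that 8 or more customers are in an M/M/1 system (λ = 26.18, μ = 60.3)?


ρ = 26.18/60.3 = 0.4342
P(N ≥ n) = ρ^n = 0.4342^8 = 0.001262

Final: 0.001262


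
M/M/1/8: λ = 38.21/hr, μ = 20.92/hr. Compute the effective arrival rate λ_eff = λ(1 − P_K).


ρ = 1.8265; P_K = (1−ρ)ρ^8/(1−ρ^9) = 0.454508
λ_eff = λ(1 − P_K) = 38.21·(1 − 0.454508) = 38.21·0.545492 = 20.8432 /hr

Final: 20.8432 /hr


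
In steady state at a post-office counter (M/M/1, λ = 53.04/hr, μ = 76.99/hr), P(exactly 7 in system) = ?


ρ = 53.04/76.99 = 0.6889
P_n = (1−ρ)·ρ^n = (1 − 0.6889)·0.6889^7 = 0.3111·0.073652 = 0.022912

Final: 0.022912


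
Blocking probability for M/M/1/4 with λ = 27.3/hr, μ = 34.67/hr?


ρ = λ/μ = 27.3/34.67 = 0.7874
P_K = (1−ρ)ρ^K/(1−ρ^(K+1)) = (0.2126·0.384446)/(1 − 0.302722)
= 0.081724/0.697278 = 0.117204

Final: 0.117204


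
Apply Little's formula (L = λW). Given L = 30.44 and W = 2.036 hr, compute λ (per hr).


λ = L/W = 30.44/2.036 = 14.9509 /hr

Final: 14.9509 /hr


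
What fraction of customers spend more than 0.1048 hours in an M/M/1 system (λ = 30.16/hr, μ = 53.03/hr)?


W ~ Exponential(μ−λ) for M/M/1.
μ − λ = 53.03 − 30.16 = 22.8700
P(W > t) = e^{−(μ−λ)t} = e^{−2.3968} = 0.091011

Final: 0.091011


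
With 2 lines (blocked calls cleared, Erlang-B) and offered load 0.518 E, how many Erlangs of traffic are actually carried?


B(2,0.518) = 0.081204 (Erlang-B)
Carried load = a(1 − B) = 0.518·(1 − 0.081204) = 0.518·0.918796 = 0.4759 E

Final: 0.4759 Erlangs


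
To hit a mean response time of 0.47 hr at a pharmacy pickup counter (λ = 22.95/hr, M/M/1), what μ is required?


W = 1/(μ−λ) ⇒ μ − λ = 1/W = 1/0.47 = 2.1277
μ = λ + 1/W = 22.95 + 2.1277 = 25.0777 per hr

Final: 25.0777 /hr


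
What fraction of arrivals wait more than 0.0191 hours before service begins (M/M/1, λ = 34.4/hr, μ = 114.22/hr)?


ρ = 34.4/114.22 = 0.3012
P(Wq > t) = ρ·e^{−(μ−λ)t} = 0.3012·e^{−1.5246}
= 0.3012·0.217716 = 0.065570

Final: 0.065570


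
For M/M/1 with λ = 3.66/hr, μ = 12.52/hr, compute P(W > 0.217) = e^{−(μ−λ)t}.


W ~ Exponential(μ−λ) for M/M/1.
μ − λ = 12.52 − 3.66 = 8.8600
P(W > t) = e^{−(μ−λ)t} = e^{−1.9226} = 0.146223

Final: 0.146223


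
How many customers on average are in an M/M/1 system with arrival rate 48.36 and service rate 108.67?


ρ = λ/μ = 48.36/108.67 = 0.4450
L = ρ/(1−ρ) = 0.4450/(1 − 0.4450) = 0.4450/0.5550 = 0.8019

Final: 0.8019


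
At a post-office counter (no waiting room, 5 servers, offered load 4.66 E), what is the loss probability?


B(c,a) = (a^c/c!) / Σ_{k=0}^{c} a^k/k!
a^5/5! = 18.312530
Σ terms (k=0..5): 1.00000 + 4.66000 + 10.85780 + 16.86578 + 19.64864 + 18.31253 = 71.344749
B = 18.312530/71.344749 = 0.256677

Final: 0.256677


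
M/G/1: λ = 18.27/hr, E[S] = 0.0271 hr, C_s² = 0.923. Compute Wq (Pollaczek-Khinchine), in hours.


ρ = λ·E[S] = 18.27·0.0271 = 0.4951
E[S²] = E[S]²(1+C_s²) = 0.0271²·(1+0.923) = 0.001412
Wq = λ·E[S²]/(2(1−ρ)) = 18.27·0.001412/(2·0.5049) = 0.02555 hr

Final: 0.02555 hr


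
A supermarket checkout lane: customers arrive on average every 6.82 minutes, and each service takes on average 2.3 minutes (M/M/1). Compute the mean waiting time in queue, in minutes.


λ = 60/6.82 = 8.7977 /hr
μ = 60/2.3 = 26.0870 /hr
ρ = λ/μ = 8.7977/26.0870 = 0.3372
Wq = ρ/(μ−λ) = 0.3372/(26.0870−8.7977) = 0.01951 hr
In minutes: 0.01951·60 = 1.170 min

Final: 1.170 min


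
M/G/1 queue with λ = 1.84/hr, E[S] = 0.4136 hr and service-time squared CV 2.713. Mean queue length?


ρ = λ·E[S] = 1.84·0.4136 = 0.7610
Lq = ρ²(1+C_s²)/(2(1−ρ)) = 0.5792·(1+2.713)/(2·0.2390)
= 0.5792·3.7130/0.4780 = 4.49922

Final: 4.49922


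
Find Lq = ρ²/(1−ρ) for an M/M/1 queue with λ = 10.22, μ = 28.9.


ρ = 10.22/28.9 = 0.3536
Lq = ρ²/(1−ρ) = 0.1251/0.6464 = 0.1935

Final: 0.1935


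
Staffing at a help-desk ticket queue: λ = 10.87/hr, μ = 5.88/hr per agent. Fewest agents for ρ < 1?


Stability requires cμ > λ ⇔ c > λ/μ.
λ/μ = 10.87/5.88 = 1.8486
Minimum integer c = ⌊1.8486⌋ + 1 = 2
Check: 2·5.88 = 11.76 > 10.87, while 1·5.88 = 5.88 ≤ 10.87

Final: 2 servers


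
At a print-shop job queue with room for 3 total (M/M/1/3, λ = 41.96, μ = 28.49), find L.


ρ = 41.96/28.49 = 1.4728
L = ρ[1 − (K+1)ρ^K + Kρ^(K+1)] / [(1−ρ)(1−ρ^(K+1))]
Numerator: 1.4728·(1 − 4·3.194693 + 3·4.705135) = 3.441390
Denominator: (-0.4728)·(-3.705135) = 1.751779
L = 3.441390/1.751779 = 1.9645

Final: 1.9645


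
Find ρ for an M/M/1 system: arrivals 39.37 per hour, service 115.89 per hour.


ρ = λ/μ = 39.37/115.89 = 0.3397

Final: 0.3397


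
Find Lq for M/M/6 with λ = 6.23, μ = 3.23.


a = λ/μ = 1.9288; ρ = a/6 = 0.3215
P₀ = 0.145151
Lq = P₀·a^c·ρ / (c!·(1−ρ)²) = 0.145151·51.48884·0.3215/(720·0.46041)
= 0.007248

Final: 0.007248


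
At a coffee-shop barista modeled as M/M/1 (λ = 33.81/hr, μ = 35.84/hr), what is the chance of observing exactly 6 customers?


ρ = 33.81/35.84 = 0.9434
P_n = (1−ρ)·ρ^n = (1 − 0.9434)·0.9434^6 = 0.05664·0.704795 = 0.039920

Final: 0.039920


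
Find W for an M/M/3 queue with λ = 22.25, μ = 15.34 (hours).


a = 1.4505; ρ = 0.4835; P₀ = 0.222865
Lq = P₀·a^c·ρ/(c!(1−ρ)²) = 0.20541
Wq = Lq/λ = 0.20541/22.25 = 0.009232 hr
W = Wq + 1/μ = 0.009232 + 0.06519 = 0.07442 hr

Final: 0.07442 hr


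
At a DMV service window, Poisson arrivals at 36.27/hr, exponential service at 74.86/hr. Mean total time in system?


W = 1/(μ−λ) = 1/(74.86 − 36.27) = 1/38.59 = 0.02591 hr

Final: 0.02591 hr


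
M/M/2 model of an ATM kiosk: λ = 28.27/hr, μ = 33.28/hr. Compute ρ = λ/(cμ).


ρ = λ/(cμ) = 28.27/(2·33.28) = 28.27/66.56 = 0.4247

Final: 0.4247


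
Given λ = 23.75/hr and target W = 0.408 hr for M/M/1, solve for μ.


W = 1/(μ−λ) ⇒ μ − λ = 1/W = 1/0.408 = 2.4510
μ = λ + 1/W = 23.75 + 2.4510 = 26.2010 per hr

Final: 26.2010 /hr


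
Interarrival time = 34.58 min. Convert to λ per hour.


λ = 1/(interarrival time) in consistent units.
1 hour = 60 min, so λ = 60/34.58 = 1.7351 per hour

Final: 1.7351 /hr


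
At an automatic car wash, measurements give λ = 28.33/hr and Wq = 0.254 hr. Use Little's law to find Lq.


Lq = λWq = 28.33·0.254 = 7.1958

Final: 7.1958


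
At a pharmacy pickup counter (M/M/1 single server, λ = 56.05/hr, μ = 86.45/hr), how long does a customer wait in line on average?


ρ = 56.05/86.45 = 0.6484
Wq = ρ/(μ−λ) = 0.6484/(86.45 − 56.05) = 0.6484/30.40 = 0.02133 hr

Final: 0.02133 hr


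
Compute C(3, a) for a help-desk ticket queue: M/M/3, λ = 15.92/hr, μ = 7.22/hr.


a = λ/μ = 2.2050; ρ = a/3 = 0.7350
P₀ = 0.080786 (from M/M/c formula)
C(c,a) = [a^c/(c!(1−ρ))]·P₀ = [10.72056/(6·0.2650)]·0.080786
= 6.74238·0.080786 = 0.544691

Final: 0.544691


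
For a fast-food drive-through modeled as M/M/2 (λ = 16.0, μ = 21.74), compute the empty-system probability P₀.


a = λ/μ = 16.0/21.74 = 0.7360; ρ = a/c = 0.3680
Σ_{k=0}^{1} a^k/k! (terms k=0..1) = 1.00000 + 0.73597 = 1.73597
Tail: a^2/(2!(1−ρ)) = 0.54165/(2·0.6320) = 0.42851
P₀ = 1/(1.73597 + 0.42851) = 1/2.16448 = 0.462004

Final: 0.462004


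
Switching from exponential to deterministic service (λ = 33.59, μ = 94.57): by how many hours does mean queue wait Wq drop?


ρ = 33.59/94.57 = 0.3552
Wq(M/M/1) = ρ/(μ−λ) = 0.3552/60.98 = 0.005825 hr
Wq(M/D/1) = ρ/(2(μ−λ)) = 0.002912 hr
Savings = 0.005825 − 0.002912 = 0.002912 hr

Final: 0.002912 hr


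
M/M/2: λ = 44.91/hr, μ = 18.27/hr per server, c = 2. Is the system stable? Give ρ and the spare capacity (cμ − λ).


Total capacity cμ = 2·18.27 = 36.54/hr
ρ = λ/(cμ) = 44.91/36.54 = 1.2291
Stable ⇔ ρ < 1: NO
Spare capacity = cμ − λ = 36.54 − 44.91 = -8.37/hr

Final: ρ = 1.2291; unstable; margin = -8.37/hr


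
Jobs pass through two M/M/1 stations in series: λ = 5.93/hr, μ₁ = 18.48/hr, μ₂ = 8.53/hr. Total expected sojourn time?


Each node sees arrival rate λ = 5.93/hr (tandem ⇒ throughput preserved).
W₁ = 1/(μ₁−λ) = 1/(18.48−5.93) = 0.07968 hr
W₂ = 1/(μ₂−λ) = 1/(8.53−5.93) = 0.38462 hr
W_total = W₁ + W₂ = 0.07968 + 0.38462 = 0.46430 hr

Final: 0.46430 hr


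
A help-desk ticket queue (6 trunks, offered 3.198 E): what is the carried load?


B(6,3.198) = 0.063509 (Erlang-B)
Carried load = a(1 − B) = 3.198·(1 − 0.063509) = 3.198·0.936491 = 2.9949 E

Final: 2.9949 Erlangs


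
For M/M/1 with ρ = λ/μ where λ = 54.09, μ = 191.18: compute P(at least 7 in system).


ρ = 54.09/191.18 = 0.2829
P(N ≥ n) = ρ^n = 0.2829^7 = 0.0001451

Final: 0.0001451


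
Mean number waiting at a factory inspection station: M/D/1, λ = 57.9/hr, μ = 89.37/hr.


ρ = 57.9/89.37 = 0.6479
M/D/1: Lq = ρ²/(2(1−ρ)) = 0.4197/(2·0.3521) = 0.59599

Final: 0.59599


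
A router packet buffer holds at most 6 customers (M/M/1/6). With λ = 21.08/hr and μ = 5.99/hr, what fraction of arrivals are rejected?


ρ = λ/μ = 21.08/5.99 = 3.5192
P_K = (1−ρ)ρ^K/(1−ρ^(K+1)) = (-2.5192·1899.602379)/(1 − 6685.078157)
= -4785.475777/-6684.078157 = 0.715951

Final: 0.715951


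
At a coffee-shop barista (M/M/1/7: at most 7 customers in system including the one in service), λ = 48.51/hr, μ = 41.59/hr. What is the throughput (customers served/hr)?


ρ = 1.1664; P_K = (1−ρ)ρ^7/(1−ρ^8) = 0.201461
λ_eff = λ(1 − P_K) = 48.51·(1 − 0.201461) = 48.51·0.798539 = 38.7371 /hr

Final: 38.7371 /hr


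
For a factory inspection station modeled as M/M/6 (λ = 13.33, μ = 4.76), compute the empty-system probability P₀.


a = λ/μ = 13.33/4.76 = 2.8004; ρ = a/c = 0.4667
Σ_{k=0}^{5} a^k/k! (terms k=0..5) = 1.00000 + 2.80042 + 3.92118 + 3.66031 + 2.56260 + 1.43527 = 15.37979
Tail: a^6/(6!(1−ρ)) = 482.32434/(720·0.5333) = 1.25622
P₀ = 1/(15.37979 + 1.25622) = 1/16.63601 = 0.060111

Final: 0.060111


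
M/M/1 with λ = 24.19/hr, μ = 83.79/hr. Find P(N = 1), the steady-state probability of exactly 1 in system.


ρ = 24.19/83.79 = 0.2887
P_n = (1−ρ)·ρ^n = (1 − 0.2887)·0.2887^1 = 0.7113·0.288698 = 0.205351

Final: 0.205351


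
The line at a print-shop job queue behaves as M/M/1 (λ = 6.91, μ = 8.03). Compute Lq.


ρ = 6.91/8.03 = 0.8605
Lq = ρ²/(1−ρ) = 0.7405/0.1395 = 5.3091

Final: 5.3091


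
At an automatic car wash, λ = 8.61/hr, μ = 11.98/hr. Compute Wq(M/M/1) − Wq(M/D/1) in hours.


ρ = 8.61/11.98 = 0.7187
Wq(M/M/1) = ρ/(μ−λ) = 0.7187/3.37 = 0.21326 hr
Wq(M/D/1) = ρ/(2(μ−λ)) = 0.10663 hr
Savings = 0.21326 − 0.10663 = 0.10663 hr

Final: 0.10663 hr


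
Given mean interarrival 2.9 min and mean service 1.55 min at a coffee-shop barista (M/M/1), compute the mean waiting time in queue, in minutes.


λ = 60/2.9 = 20.6897 /hr
μ = 60/1.55 = 38.7097 /hr
ρ = λ/μ = 20.6897/38.7097 = 0.5345
Wq = ρ/(μ−λ) = 0.5345/(38.7097−20.6897) = 0.02966 hr
In minutes: 0.02966·60 = 1.780 min

Final: 1.780 min


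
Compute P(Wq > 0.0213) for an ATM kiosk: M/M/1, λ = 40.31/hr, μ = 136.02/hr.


ρ = 40.31/136.02 = 0.2964
P(Wq > t) = ρ·e^{−(μ−λ)t} = 0.2964·e^{−2.0386}
= 0.2964·0.130208 = 0.038588

Final: 0.038588


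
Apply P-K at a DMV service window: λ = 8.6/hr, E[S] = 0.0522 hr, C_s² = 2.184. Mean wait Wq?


ρ = λ·E[S] = 8.6·0.0522 = 0.4489
E[S²] = E[S]²(1+C_s²) = 0.0522²·(1+2.184) = 0.008676
Wq = λ·E[S²]/(2(1−ρ)) = 8.6·0.008676/(2·0.5511) = 0.06770 hr

Final: 0.06770 hr


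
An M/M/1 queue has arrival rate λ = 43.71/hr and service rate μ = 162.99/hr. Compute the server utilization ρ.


ρ = λ/μ = 43.71/162.99 = 0.2682

Final: 0.2682


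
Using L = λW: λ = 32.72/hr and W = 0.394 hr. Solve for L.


L = λW = 32.72·0.394 = 12.8917

Final: 12.8917


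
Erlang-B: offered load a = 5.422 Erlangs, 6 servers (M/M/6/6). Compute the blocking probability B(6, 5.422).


B(c,a) = (a^c/c!) / Σ_{k=0}^{c} a^k/k!
a^6/6! = 35.287800
Σ terms (k=0..6): 1.00000 + 5.42200 + 14.69904 + 26.56607 + 36.01031 + 39.04958 + 35.28780 = 158.034792
B = 35.287800/158.034792 = 0.223291

Final: 0.223291


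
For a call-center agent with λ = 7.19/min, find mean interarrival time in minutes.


Mean interarrival time = 1/λ = 1/7.19 minute = 0.13908 minute
In minutes: 0.13908 × 1 = 0.1391 min

Final: 0.1391 min


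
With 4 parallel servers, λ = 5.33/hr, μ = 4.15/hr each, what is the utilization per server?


ρ = λ/(cμ) = 5.33/(4·4.15) = 5.33/16.60 = 0.3211

Final: 0.3211


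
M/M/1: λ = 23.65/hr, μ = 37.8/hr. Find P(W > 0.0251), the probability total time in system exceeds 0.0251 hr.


W ~ Exponential(μ−λ) for M/M/1.
μ − λ = 37.8 − 23.65 = 14.1500
P(W > t) = e^{−(μ−λ)t} = e^{−0.3552} = 0.701058

Final: 0.701058


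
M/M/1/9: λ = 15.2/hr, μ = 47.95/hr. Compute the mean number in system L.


ρ = 15.2/47.95 = 0.3170
L = ρ[1 − (K+1)ρ^K + Kρ^(K+1)] / [(1−ρ)(1−ρ^(K+1))]
Numerator: 0.3170·(1 − 10·0.00003232 + 9·0.00001025) = 0.316924
Denominator: (0.6830)·(0.999990) = 0.682996
L = 0.316924/0.682996 = 0.4640

Final: 0.4640


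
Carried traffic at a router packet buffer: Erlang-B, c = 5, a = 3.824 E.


B(5,3.824) = 0.183278 (Erlang-B)
Carried load = a(1 − B) = 3.824·(1 − 0.183278) = 3.824·0.816722 = 3.1231 E

Final: 3.1231 Erlangs
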